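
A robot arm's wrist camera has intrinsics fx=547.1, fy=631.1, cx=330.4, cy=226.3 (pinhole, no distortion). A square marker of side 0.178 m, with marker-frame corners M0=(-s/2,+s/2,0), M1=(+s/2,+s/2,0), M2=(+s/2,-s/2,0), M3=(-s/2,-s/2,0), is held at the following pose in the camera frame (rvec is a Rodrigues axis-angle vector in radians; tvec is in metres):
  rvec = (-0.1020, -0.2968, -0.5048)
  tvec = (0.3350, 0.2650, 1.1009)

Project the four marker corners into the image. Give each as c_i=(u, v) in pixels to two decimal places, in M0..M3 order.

Intrinsics K: fx=547.1, fy=631.1, cx=330.4, cy=226.3
Marker side s = 0.178 m; corners in marker frame (Z=0):
  M0 = (-0.0890, +0.0890, 0)
  M1 = (+0.0890, +0.0890, 0)
  M2 = (+0.0890, -0.0890, 0)
  M3 = (-0.0890, -0.0890, 0)
rvec = (-0.1020, -0.2968, -0.5048), |rvec| = θ = 0.59440 rad = 34.057°
Rodrigues: sinθ=0.56002, 1−cosθ=0.17152; R = I + sinθ·[k]× + (1−cosθ)·[k]×²:
    [+0.83353 +0.49029 -0.25463]
    [-0.46090 +0.87125 +0.16883]
    [+0.30462 -0.02337 +0.95219]
t = (0.3350, 0.2650, 1.1009) m
M0: Pc = R·M0+t = (+0.30445, +0.38356, +1.07171); u = 547.1·(+0.30445)/1.07171 + 330.4 = 485.8204, v = 631.1·(+0.38356)/1.07171 + 226.3 = 452.1685
M1: Pc = R·M1+t = (+0.45282, +0.30152, +1.12593); u = 547.1·(+0.45282)/1.12593 + 330.4 = 550.4293, v = 631.1·(+0.30152)/1.12593 + 226.3 = 395.3065
M2: Pc = R·M2+t = (+0.36555, +0.14644, +1.13009); u = 547.1·(+0.36555)/1.13009 + 330.4 = 507.3694, v = 631.1·(+0.14644)/1.13009 + 226.3 = 308.0790
M3: Pc = R·M3+t = (+0.21718, +0.22848, +1.07587); u = 547.1·(+0.21718)/1.07587 + 330.4 = 440.8401, v = 631.1·(+0.22848)/1.07587 + 226.3 = 360.3250

c0=(485.82, 452.17) c1=(550.43, 395.31) c2=(507.37, 308.08) c3=(440.84, 360.32)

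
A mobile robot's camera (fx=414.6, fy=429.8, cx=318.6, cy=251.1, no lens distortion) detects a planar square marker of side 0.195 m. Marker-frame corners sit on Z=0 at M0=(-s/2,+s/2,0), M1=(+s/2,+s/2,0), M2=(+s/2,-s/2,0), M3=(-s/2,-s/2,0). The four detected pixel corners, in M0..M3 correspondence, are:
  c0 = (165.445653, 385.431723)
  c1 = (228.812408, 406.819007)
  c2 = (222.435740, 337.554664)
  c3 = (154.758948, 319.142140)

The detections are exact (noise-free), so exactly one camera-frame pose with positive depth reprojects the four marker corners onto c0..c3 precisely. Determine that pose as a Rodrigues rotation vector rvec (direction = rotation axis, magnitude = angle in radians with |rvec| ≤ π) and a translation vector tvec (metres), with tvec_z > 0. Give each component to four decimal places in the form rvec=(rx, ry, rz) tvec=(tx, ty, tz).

rvec=(0.3913, 0.3778, 0.0857) tvec=(-0.3106, 0.2651, 1.0167)

Intrinsics K: fx=414.6, fy=429.8, cx=318.6, cy=251.1
Marker side s = 0.195 m; corners in marker frame (Z=0):
  M0 = (-0.0975, +0.0975, 0)
  M1 = (+0.0975, +0.0975, 0)
  M2 = (+0.0975, -0.0975, 0)
  M3 = (-0.0975, -0.0975, 0)
Detected image corners:
  c0 = (165.445653, 385.431723) px
  c1 = (228.812408, 406.819007) px
  c2 = (222.435740, 337.554664) px
  c3 = (154.758948, 319.142140) px
Planar DLT: solve 8×8 A·h = b for H (H[2,2]=1):
  H  [+270.60196 +117.63804 +191.94528]
  H  [-19.74231 +485.41431 +363.16953]
  H  [-0.33701 +0.38122 +1.00000]
B = K⁻¹H; ‖b₁‖=0.983605, ‖b₂‖=0.983605; λ = 2/(‖b₁‖+‖b₂‖) = 1.016669, sign → tz>0 ⇒ λ=+1.016669
r₁ = λ·B[:,0] = (+0.92685,+0.15347,-0.34263); r₂ = λ·B[:,1] = (-0.00936,+0.92179,+0.38757)
r₃ = r₁×r₂ = (+0.37531,-0.35601,+0.85580); SVD([r₁ r₂ r₃]) → R = UVᵀ:
  R  [+0.92685 -0.00936 +0.37531]
  R  [+0.15347 +0.92179 -0.35601]
  R  [-0.34263 +0.38757 +0.85580]
t = (-0.31058, +0.26509, +1.01667) m
tr R = 2.704446; θ = arccos((tr R − 1)/2) = 0.550576 rad = 31.546°
axis k = ((R−Rᵀ)₃₂, (R−Rᵀ)₁₃, (R−Rᵀ)₂₁) / (2 sinθ) = (+0.710641, +0.686128, +0.155618)
rvec = θ·k = (+0.391262, +0.377766, +0.085680)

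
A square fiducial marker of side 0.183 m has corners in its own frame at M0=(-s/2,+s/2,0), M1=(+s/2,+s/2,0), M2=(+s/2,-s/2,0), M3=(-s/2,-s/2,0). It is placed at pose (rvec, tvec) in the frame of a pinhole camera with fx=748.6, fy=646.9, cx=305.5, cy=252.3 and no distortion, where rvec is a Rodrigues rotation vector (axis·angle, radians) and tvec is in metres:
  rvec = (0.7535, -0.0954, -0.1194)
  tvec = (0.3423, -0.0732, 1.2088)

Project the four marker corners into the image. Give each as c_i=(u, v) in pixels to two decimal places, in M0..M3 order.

Intrinsics K: fx=748.6, fy=646.9, cx=305.5, cy=252.3
Marker side s = 0.183 m; corners in marker frame (Z=0):
  M0 = (-0.0915, +0.0915, 0)
  M1 = (+0.0915, +0.0915, 0)
  M2 = (+0.0915, -0.0915, 0)
  M3 = (-0.0915, -0.0915, 0)
rvec = (0.7535, -0.0954, -0.1194), |rvec| = θ = 0.76884 rad = 44.051°
Rodrigues: sinθ=0.69530, 1−cosθ=0.28128; R = I + sinθ·[k]× + (1−cosθ)·[k]×²:
    [+0.98889 +0.07377 -0.12909]
    [-0.14219 +0.72305 -0.67601]
    [+0.04346 +0.68685 +0.72550]
t = (0.3423, -0.0732, 1.2088) m
M0: Pc = R·M0+t = (+0.25857, +0.00597, +1.26767); u = 748.6·(+0.25857)/1.26767 + 305.5 = 458.1923, v = 646.9·(+0.00597)/1.26767 + 252.3 = 255.3459
M1: Pc = R·M1+t = (+0.43953, -0.02005, +1.27562); u = 748.6·(+0.43953)/1.27562 + 305.5 = 563.4402, v = 646.9·(-0.02005)/1.27562 + 252.3 = 242.1315
M2: Pc = R·M2+t = (+0.42603, -0.15237, +1.14993); u = 748.6·(+0.42603)/1.14993 + 305.5 = 582.8456, v = 646.9·(-0.15237)/1.14993 + 252.3 = 166.5841
M3: Pc = R·M3+t = (+0.24507, -0.12635, +1.14198); u = 748.6·(+0.24507)/1.14198 + 305.5 = 466.1486, v = 646.9·(-0.12635)/1.14198 + 252.3 = 180.7267

c0=(458.19, 255.35) c1=(563.44, 242.13) c2=(582.85, 166.58) c3=(466.15, 180.73)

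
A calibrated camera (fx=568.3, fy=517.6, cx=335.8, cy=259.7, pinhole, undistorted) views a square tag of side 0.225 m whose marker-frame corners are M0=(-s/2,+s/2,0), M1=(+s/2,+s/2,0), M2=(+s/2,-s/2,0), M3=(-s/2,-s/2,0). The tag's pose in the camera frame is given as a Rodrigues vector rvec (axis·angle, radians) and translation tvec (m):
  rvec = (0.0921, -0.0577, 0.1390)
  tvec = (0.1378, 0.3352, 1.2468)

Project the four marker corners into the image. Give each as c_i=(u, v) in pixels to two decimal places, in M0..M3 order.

Intrinsics K: fx=568.3, fy=517.6, cx=335.8, cy=259.7
Marker side s = 0.225 m; corners in marker frame (Z=0):
  M0 = (-0.1125, +0.1125, 0)
  M1 = (+0.1125, +0.1125, 0)
  M2 = (+0.1125, -0.1125, 0)
  M3 = (-0.1125, -0.1125, 0)
rvec = (0.0921, -0.0577, 0.1390), |rvec| = θ = 0.17644 rad = 10.110°
Rodrigues: sinθ=0.17553, 1−cosθ=0.01553; R = I + sinθ·[k]× + (1−cosθ)·[k]×²:
    [+0.98870 -0.14093 -0.05102]
    [+0.13563 +0.98613 -0.09562]
    [+0.06379 +0.08762 +0.99411]
t = (0.1378, 0.3352, 1.2468) m
M0: Pc = R·M0+t = (+0.01072, +0.43088, +1.24948); u = 568.3·(+0.01072)/1.24948 + 335.8 = 340.6740, v = 517.6·(+0.43088)/1.24948 + 259.7 = 438.1935
M1: Pc = R·M1+t = (+0.23317, +0.46140, +1.26383); u = 568.3·(+0.23317)/1.26383 + 335.8 = 440.6501, v = 517.6·(+0.46140)/1.26383 + 259.7 = 448.6646
M2: Pc = R·M2+t = (+0.26488, +0.23952, +1.24412); u = 568.3·(+0.26488)/1.24412 + 335.8 = 456.7961, v = 517.6·(+0.23952)/1.24412 + 259.7 = 359.3486
M3: Pc = R·M3+t = (+0.04243, +0.20900, +1.22977); u = 568.3·(+0.04243)/1.22977 + 335.8 = 355.4056, v = 517.6·(+0.20900)/1.22977 + 259.7 = 347.6673

c0=(340.67, 438.19) c1=(440.65, 448.66) c2=(456.80, 359.35) c3=(355.41, 347.67)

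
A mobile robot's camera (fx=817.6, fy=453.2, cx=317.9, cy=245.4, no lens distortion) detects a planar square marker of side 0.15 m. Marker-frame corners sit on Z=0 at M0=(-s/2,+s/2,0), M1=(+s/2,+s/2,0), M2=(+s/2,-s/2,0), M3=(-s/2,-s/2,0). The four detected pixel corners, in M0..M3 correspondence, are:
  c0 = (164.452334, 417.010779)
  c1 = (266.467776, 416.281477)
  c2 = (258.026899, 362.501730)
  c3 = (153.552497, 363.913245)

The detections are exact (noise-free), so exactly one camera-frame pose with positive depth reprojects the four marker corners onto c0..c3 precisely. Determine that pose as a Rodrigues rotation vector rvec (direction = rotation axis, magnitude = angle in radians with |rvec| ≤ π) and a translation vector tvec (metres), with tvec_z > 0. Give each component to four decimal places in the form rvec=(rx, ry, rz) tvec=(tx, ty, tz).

rvec=(0.1984, 0.0904, -0.0581) tvec=(-0.1534, 0.3728, 1.1663)

Intrinsics K: fx=817.6, fy=453.2, cx=317.9, cy=245.4
Marker side s = 0.15 m; corners in marker frame (Z=0):
  M0 = (-0.0750, +0.0750, 0)
  M1 = (+0.0750, +0.0750, 0)
  M2 = (+0.0750, -0.0750, 0)
  M3 = (-0.0750, -0.0750, 0)
Detected image corners:
  c0 = (164.452334, 417.010779) px
  c1 = (266.467776, 416.281477) px
  c2 = (258.026899, 362.501730) px
  c3 = (153.552497, 363.913245) px
Planar DLT: solve 8×8 A·h = b for H (H[2,2]=1):
  H  [+670.97337 +99.57526 +210.36863]
  H  [-38.99383 +421.14222 +390.26362]
  H  [-0.08177 +0.16644 +1.00000]
B = K⁻¹H; ‖b₁‖=0.857389, ‖b₂‖=0.857389; λ = 2/(‖b₁‖+‖b₂‖) = 1.166332, sign → tz>0 ⇒ λ=+1.166332
r₁ = λ·B[:,0] = (+0.99425,-0.04871,-0.09538); r₂ = λ·B[:,1] = (+0.06657,+0.97872,+0.19412)
r₃ = r₁×r₂ = (+0.08389,-0.19935,+0.97633); SVD([r₁ r₂ r₃]) → R = UVᵀ:
  R  [+0.99425 +0.06657 +0.08389]
  R  [-0.04871 +0.97872 -0.19935]
  R  [-0.09538 +0.19412 +0.97633]
t = (-0.15340, +0.37281, +1.16633) m
tr R = 2.949295; θ = arccos((tr R − 1)/2) = 0.225656 rad = 12.929°
axis k = ((R−Rᵀ)₃₂, (R−Rᵀ)₁₃, (R−Rᵀ)₂₁) / (2 sinθ) = (+0.879292, +0.400606, -0.257606)
rvec = θ·k = (+0.198418, +0.090399, -0.058130)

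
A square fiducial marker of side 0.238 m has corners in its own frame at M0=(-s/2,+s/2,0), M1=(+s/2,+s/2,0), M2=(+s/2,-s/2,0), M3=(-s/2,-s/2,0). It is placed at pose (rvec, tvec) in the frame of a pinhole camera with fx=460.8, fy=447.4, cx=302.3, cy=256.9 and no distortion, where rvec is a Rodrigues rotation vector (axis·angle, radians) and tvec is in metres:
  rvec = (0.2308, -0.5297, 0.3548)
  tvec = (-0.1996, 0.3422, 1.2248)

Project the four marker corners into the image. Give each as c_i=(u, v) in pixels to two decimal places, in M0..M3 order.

Intrinsics K: fx=460.8, fy=447.4, cx=302.3, cy=256.9
Marker side s = 0.238 m; corners in marker frame (Z=0):
  M0 = (-0.1190, +0.1190, 0)
  M1 = (+0.1190, +0.1190, 0)
  M2 = (+0.1190, -0.1190, 0)
  M3 = (-0.1190, -0.1190, 0)
rvec = (0.2308, -0.5297, 0.3548), |rvec| = θ = 0.67804 rad = 38.849°
Rodrigues: sinθ=0.62727, 1−cosθ=0.22119; R = I + sinθ·[k]× + (1−cosθ)·[k]×²:
    [+0.80444 -0.38705 -0.45064]
    [+0.26941 +0.91380 -0.30394]
    [+0.52944 +0.12309 +0.83937]
t = (-0.1996, 0.3422, 1.2248) m
M0: Pc = R·M0+t = (-0.34139, +0.41888, +1.17645); u = 460.8·(-0.34139)/1.17645 + 302.3 = 168.5826, v = 447.4·(+0.41888)/1.17645 + 256.9 = 416.2003
M1: Pc = R·M1+t = (-0.14993, +0.48300, +1.30245); u = 460.8·(-0.14993)/1.30245 + 302.3 = 249.2550, v = 447.4·(+0.48300)/1.30245 + 256.9 = 422.8144
M2: Pc = R·M2+t = (-0.05781, +0.26552, +1.27315); u = 460.8·(-0.05781)/1.27315 + 302.3 = 281.3755, v = 447.4·(+0.26552)/1.27315 + 256.9 = 350.2056
M3: Pc = R·M3+t = (-0.24927, +0.20140, +1.14715); u = 460.8·(-0.24927)/1.14715 + 302.3 = 202.1710, v = 447.4·(+0.20140)/1.14715 + 256.9 = 335.4471

c0=(168.58, 416.20) c1=(249.26, 422.81) c2=(281.38, 350.21) c3=(202.17, 335.45)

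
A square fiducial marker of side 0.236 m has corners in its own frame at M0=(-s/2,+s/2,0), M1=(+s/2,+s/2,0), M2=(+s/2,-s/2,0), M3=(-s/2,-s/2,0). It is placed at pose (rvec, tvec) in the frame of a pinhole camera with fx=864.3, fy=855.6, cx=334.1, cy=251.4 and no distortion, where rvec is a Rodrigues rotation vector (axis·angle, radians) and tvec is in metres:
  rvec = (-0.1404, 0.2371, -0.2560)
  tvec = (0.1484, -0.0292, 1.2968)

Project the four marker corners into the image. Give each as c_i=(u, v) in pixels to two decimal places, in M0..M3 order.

Intrinsics K: fx=864.3, fy=855.6, cx=334.1, cy=251.4
Marker side s = 0.236 m; corners in marker frame (Z=0):
  M0 = (-0.1180, +0.1180, 0)
  M1 = (+0.1180, +0.1180, 0)
  M2 = (+0.1180, -0.1180, 0)
  M3 = (-0.1180, -0.1180, 0)
rvec = (-0.1404, 0.2371, -0.2560), |rvec| = θ = 0.37612 rad = 21.550°
Rodrigues: sinθ=0.36731, 1−cosθ=0.06990; R = I + sinθ·[k]× + (1−cosθ)·[k]×²:
    [+0.93984 +0.23356 +0.24931]
    [-0.26646 +0.95788 +0.10712]
    [-0.21379 -0.16711 +0.96248]
t = (0.1484, -0.0292, 1.2968) m
M0: Pc = R·M0+t = (+0.06506, +0.11527, +1.30231); u = 864.3·(+0.06506)/1.30231 + 334.1 = 377.2775, v = 855.6·(+0.11527)/1.30231 + 251.4 = 327.1317
M1: Pc = R·M1+t = (+0.28686, +0.05239, +1.25185); u = 864.3·(+0.28686)/1.25185 + 334.1 = 532.1531, v = 855.6·(+0.05239)/1.25185 + 251.4 = 287.2051
M2: Pc = R·M2+t = (+0.23174, -0.17367, +1.29129); u = 864.3·(+0.23174)/1.29129 + 334.1 = 489.2113, v = 855.6·(-0.17367)/1.29129 + 251.4 = 136.3268
M3: Pc = R·M3+t = (+0.00994, -0.11079, +1.34175); u = 864.3·(+0.00994)/1.34175 + 334.1 = 340.5025, v = 855.6·(-0.11079)/1.34175 + 251.4 = 180.7533

c0=(377.28, 327.13) c1=(532.15, 287.21) c2=(489.21, 136.33) c3=(340.50, 180.75)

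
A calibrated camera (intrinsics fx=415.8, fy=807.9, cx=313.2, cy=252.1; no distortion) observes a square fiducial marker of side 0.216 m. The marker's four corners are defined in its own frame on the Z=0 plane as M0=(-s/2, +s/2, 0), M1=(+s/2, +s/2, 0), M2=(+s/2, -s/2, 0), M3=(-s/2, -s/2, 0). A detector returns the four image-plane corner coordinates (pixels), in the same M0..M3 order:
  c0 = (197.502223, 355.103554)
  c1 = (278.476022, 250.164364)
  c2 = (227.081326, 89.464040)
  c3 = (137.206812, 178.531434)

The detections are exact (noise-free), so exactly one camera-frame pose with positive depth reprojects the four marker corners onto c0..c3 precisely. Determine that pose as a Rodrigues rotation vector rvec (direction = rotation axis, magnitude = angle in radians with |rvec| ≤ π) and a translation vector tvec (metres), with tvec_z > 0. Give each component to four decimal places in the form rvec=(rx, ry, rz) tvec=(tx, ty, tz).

rvec=(-0.0095, -0.5025, -0.5663) tvec=(-0.2134, -0.0385, 0.8844)

Intrinsics K: fx=415.8, fy=807.9, cx=313.2, cy=252.1
Marker side s = 0.216 m; corners in marker frame (Z=0):
  M0 = (-0.1080, +0.1080, 0)
  M1 = (+0.1080, +0.1080, 0)
  M2 = (+0.1080, -0.1080, 0)
  M3 = (-0.1080, -0.1080, 0)
Detected image corners:
  c0 = (197.502223, 355.103554) px
  c1 = (278.476022, 250.164364) px
  c2 = (227.081326, 89.464040) px
  c3 = (137.206812, 178.531434) px
Planar DLT: solve 8×8 A·h = b for H (H[2,2]=1):
  H  [+504.04128 +287.54273 +212.89037]
  H  [-336.50478 +810.00493 +216.90805]
  H  [+0.51830 +0.14355 +1.00000]
B = K⁻¹H; ‖b₁‖=1.130657, ‖b₂‖=1.130657; λ = 2/(‖b₁‖+‖b₂‖) = 0.884442, sign → tz>0 ⇒ λ=+0.884442
r₁ = λ·B[:,0] = (+0.72684,-0.51143,+0.45841); r₂ = λ·B[:,1] = (+0.51600,+0.84713,+0.12696)
r₃ = r₁×r₂ = (-0.45326,+0.14426,+0.87963); SVD([r₁ r₂ r₃]) → R = UVᵀ:
  R  [+0.72684 +0.51600 -0.45326]
  R  [-0.51143 +0.84713 +0.14426]
  R  [+0.45841 +0.12696 +0.87963]
t = (-0.21337, -0.03853, +0.88444) m
tr R = 2.453598; θ = arccos((tr R − 1)/2) = 0.757146 rad = 43.381°
axis k = ((R−Rᵀ)₃₂, (R−Rᵀ)₁₃, (R−Rᵀ)₂₁) / (2 sinθ) = (-0.012595, -0.663662, -0.747926)
rvec = θ·k = (-0.009537, -0.502489, -0.566290)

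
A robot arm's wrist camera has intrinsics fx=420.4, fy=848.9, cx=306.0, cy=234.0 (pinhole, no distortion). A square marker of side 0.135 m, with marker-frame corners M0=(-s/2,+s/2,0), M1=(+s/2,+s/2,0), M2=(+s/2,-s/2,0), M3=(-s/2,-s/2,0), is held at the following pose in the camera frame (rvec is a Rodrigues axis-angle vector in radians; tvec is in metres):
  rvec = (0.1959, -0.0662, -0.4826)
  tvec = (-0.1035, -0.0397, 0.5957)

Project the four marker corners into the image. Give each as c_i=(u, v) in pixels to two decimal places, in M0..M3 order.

Intrinsics K: fx=420.4, fy=848.9, cx=306.0, cy=234.0
Marker side s = 0.135 m; corners in marker frame (Z=0):
  M0 = (-0.0675, +0.0675, 0)
  M1 = (+0.0675, +0.0675, 0)
  M2 = (+0.0675, -0.0675, 0)
  M3 = (-0.0675, -0.0675, 0)
rvec = (0.1959, -0.0662, -0.4826), |rvec| = θ = 0.52504 rad = 30.082°
Rodrigues: sinθ=0.50124, 1−cosθ=0.13469; R = I + sinθ·[k]× + (1−cosθ)·[k]×²:
    [+0.88406 +0.45439 -0.10939]
    [-0.46707 +0.86745 -0.17141]
    [+0.01701 +0.20263 +0.97911]
t = (-0.1035, -0.0397, 0.5957) m
M0: Pc = R·M0+t = (-0.13250, +0.05038, +0.60823); u = 420.4·(-0.13250)/0.60823 + 306.0 = 214.4163, v = 848.9·(+0.05038)/0.60823 + 234.0 = 304.3145
M1: Pc = R·M1+t = (-0.01315, -0.01267, +0.61053); u = 420.4·(-0.01315)/0.61053 + 306.0 = 296.9420, v = 848.9·(-0.01267)/0.61053 + 234.0 = 216.3770
M2: Pc = R·M2+t = (-0.07450, -0.12978, +0.58317); u = 420.4·(-0.07450)/0.58317 + 306.0 = 252.2955, v = 848.9·(-0.12978)/0.58317 + 234.0 = 45.0842
M3: Pc = R·M3+t = (-0.19385, -0.06673, +0.58087); u = 420.4·(-0.19385)/0.58087 + 306.0 = 165.7069, v = 848.9·(-0.06673)/0.58087 + 234.0 = 136.4860

c0=(214.42, 304.31) c1=(296.94, 216.38) c2=(252.30, 45.08) c3=(165.71, 136.49)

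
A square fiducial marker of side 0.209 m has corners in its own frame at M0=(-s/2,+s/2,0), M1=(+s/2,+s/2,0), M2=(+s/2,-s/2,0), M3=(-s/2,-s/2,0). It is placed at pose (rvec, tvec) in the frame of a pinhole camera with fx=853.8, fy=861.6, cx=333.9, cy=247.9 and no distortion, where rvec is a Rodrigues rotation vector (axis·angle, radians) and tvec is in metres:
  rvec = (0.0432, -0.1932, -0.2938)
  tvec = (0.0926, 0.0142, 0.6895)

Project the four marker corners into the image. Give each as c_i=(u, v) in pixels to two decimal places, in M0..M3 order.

c0=(364.29, 431.77) c1=(596.66, 348.56) c2=(530.01, 105.09) c3=(288.65, 176.11)

Intrinsics K: fx=853.8, fy=861.6, cx=333.9, cy=247.9
Marker side s = 0.209 m; corners in marker frame (Z=0):
  M0 = (-0.1045, +0.1045, 0)
  M1 = (+0.1045, +0.1045, 0)
  M2 = (+0.1045, -0.1045, 0)
  M3 = (-0.1045, -0.1045, 0)
rvec = (0.0432, -0.1932, -0.2938), |rvec| = θ = 0.35428 rad = 20.298°
Rodrigues: sinθ=0.34691, 1−cosθ=0.06210; R = I + sinθ·[k]× + (1−cosθ)·[k]×²:
    [+0.93882 +0.28356 -0.19546]
    [-0.29182 +0.95637 -0.01422]
    [+0.18290 +0.07039 +0.98061]
t = (0.0926, 0.0142, 0.6895) m
M0: Pc = R·M0+t = (+0.02413, +0.14464, +0.67774); u = 853.8·(+0.02413)/0.67774 + 333.9 = 364.2926, v = 861.6·(+0.14464)/0.67774 + 247.9 = 431.7726
M1: Pc = R·M1+t = (+0.22034, +0.08364, +0.71597); u = 853.8·(+0.22034)/0.71597 + 333.9 = 596.6566, v = 861.6·(+0.08364)/0.71597 + 247.9 = 348.5586
M2: Pc = R·M2+t = (+0.16107, -0.11624, +0.70126); u = 853.8·(+0.16107)/0.70126 + 333.9 = 530.0125, v = 861.6·(-0.11624)/0.70126 + 247.9 = 105.0870
M3: Pc = R·M3+t = (-0.03514, -0.05524, +0.66303); u = 853.8·(-0.03514)/0.66303 + 333.9 = 288.6505, v = 861.6·(-0.05524)/0.66303 + 247.9 = 176.1100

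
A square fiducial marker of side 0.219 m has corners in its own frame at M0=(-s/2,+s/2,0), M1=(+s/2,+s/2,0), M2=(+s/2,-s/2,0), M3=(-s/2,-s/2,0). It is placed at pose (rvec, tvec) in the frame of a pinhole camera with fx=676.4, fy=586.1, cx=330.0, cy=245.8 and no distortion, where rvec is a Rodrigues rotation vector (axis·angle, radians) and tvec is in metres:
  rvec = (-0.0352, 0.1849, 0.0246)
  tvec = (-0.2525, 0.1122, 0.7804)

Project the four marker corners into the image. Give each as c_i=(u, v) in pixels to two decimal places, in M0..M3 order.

Intrinsics K: fx=676.4, fy=586.1, cx=330.0, cy=245.8
Marker side s = 0.219 m; corners in marker frame (Z=0):
  M0 = (-0.1095, +0.1095, 0)
  M1 = (+0.1095, +0.1095, 0)
  M2 = (+0.1095, -0.1095, 0)
  M3 = (-0.1095, -0.1095, 0)
rvec = (-0.0352, 0.1849, 0.0246), |rvec| = θ = 0.18982 rad = 10.876°
Rodrigues: sinθ=0.18868, 1−cosθ=0.01796; R = I + sinθ·[k]× + (1−cosθ)·[k]×²:
    [+0.98266 -0.02770 +0.18336]
    [+0.02121 +0.99908 +0.03726]
    [-0.18422 -0.03272 +0.98234]
t = (-0.2525, 0.1122, 0.7804) m
M0: Pc = R·M0+t = (-0.36313, +0.21928, +0.79699); u = 676.4·(-0.36313)/0.79699 + 330.0 = 21.8108, v = 586.1·(+0.21928)/0.79699 + 245.8 = 407.0547
M1: Pc = R·M1+t = (-0.14793, +0.22392, +0.75664); u = 676.4·(-0.14793)/0.75664 + 330.0 = 197.7566, v = 586.1·(+0.22392)/0.75664 + 245.8 = 419.2506
M2: Pc = R·M2+t = (-0.14187, +0.00512, +0.76381); u = 676.4·(-0.14187)/0.76381 + 330.0 = 204.3688, v = 586.1·(+0.00512)/0.76381 + 245.8 = 249.7310
M3: Pc = R·M3+t = (-0.35707, +0.00048, +0.80416); u = 676.4·(-0.35707)/0.80416 + 330.0 = 29.6591, v = 586.1·(+0.00048)/0.80416 + 245.8 = 246.1487

c0=(21.81, 407.05) c1=(197.76, 419.25) c2=(204.37, 249.73) c3=(29.66, 246.15)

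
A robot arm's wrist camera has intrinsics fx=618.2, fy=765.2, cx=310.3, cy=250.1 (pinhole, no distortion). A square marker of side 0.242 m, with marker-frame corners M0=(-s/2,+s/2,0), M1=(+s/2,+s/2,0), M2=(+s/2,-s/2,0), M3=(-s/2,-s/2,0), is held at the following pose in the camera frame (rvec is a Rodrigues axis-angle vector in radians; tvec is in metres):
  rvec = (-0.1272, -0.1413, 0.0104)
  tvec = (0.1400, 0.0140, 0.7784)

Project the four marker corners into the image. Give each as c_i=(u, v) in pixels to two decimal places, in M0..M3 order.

Intrinsics K: fx=618.2, fy=765.2, cx=310.3, cy=250.1
Marker side s = 0.242 m; corners in marker frame (Z=0):
  M0 = (-0.1210, +0.1210, 0)
  M1 = (+0.1210, +0.1210, 0)
  M2 = (+0.1210, -0.1210, 0)
  M3 = (-0.1210, -0.1210, 0)
rvec = (-0.1272, -0.1413, 0.0104), |rvec| = θ = 0.19040 rad = 10.909°
Rodrigues: sinθ=0.18926, 1−cosθ=0.01807; R = I + sinθ·[k]× + (1−cosθ)·[k]×²:
    [+0.98999 -0.00138 -0.14111]
    [+0.01930 +0.99188 +0.12570]
    [+0.13979 -0.12717 +0.98198]
t = (0.1400, 0.0140, 0.7784) m
M0: Pc = R·M0+t = (+0.02004, +0.13168, +0.74610); u = 618.2·(+0.02004)/0.74610 + 310.3 = 326.9081, v = 765.2·(+0.13168)/0.74610 + 250.1 = 385.1539
M1: Pc = R·M1+t = (+0.25962, +0.13635, +0.77993); u = 618.2·(+0.25962)/0.77993 + 310.3 = 516.0866, v = 765.2·(+0.13635)/0.77993 + 250.1 = 383.8777
M2: Pc = R·M2+t = (+0.25996, -0.10368, +0.81070); u = 618.2·(+0.25996)/0.81070 + 310.3 = 508.5293, v = 765.2·(-0.10368)/0.81070 + 250.1 = 152.2367
M3: Pc = R·M3+t = (+0.02038, -0.10835, +0.77687); u = 618.2·(+0.02038)/0.77687 + 310.3 = 326.5155, v = 765.2·(-0.10835)/0.77687 + 250.1 = 143.3755

c0=(326.91, 385.15) c1=(516.09, 383.88) c2=(508.53, 152.24) c3=(326.52, 143.38)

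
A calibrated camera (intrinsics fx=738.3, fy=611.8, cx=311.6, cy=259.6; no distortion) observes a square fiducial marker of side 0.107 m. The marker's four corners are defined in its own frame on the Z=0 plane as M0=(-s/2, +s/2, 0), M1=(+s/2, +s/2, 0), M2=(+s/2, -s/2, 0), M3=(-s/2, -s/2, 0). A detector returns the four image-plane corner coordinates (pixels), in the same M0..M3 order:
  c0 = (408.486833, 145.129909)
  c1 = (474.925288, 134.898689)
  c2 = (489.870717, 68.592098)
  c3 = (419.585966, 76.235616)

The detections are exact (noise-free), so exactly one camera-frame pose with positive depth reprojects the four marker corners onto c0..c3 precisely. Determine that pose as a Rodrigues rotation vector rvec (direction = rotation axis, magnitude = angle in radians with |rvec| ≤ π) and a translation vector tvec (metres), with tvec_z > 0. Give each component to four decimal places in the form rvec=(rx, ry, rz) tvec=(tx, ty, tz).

rvec=(0.6056, -0.4864, -0.1007) tvec=(0.1735, -0.2325, 0.9335)

Intrinsics K: fx=738.3, fy=611.8, cx=311.6, cy=259.6
Marker side s = 0.107 m; corners in marker frame (Z=0):
  M0 = (-0.0535, +0.0535, 0)
  M1 = (+0.0535, +0.0535, 0)
  M2 = (+0.0535, -0.0535, 0)
  M3 = (-0.0535, -0.0535, 0)
Detected image corners:
  c0 = (408.486833, 145.129909) px
  c1 = (474.925288, 134.898689) px
  c2 = (489.870717, 68.592098) px
  c3 = (419.585966, 76.235616) px
Planar DLT: solve 8×8 A·h = b for H (H[2,2]=1):
  H  [+834.76532 +150.98521 +448.80647]
  H  [-37.36639 +696.21524 +107.21114]
  H  [+0.43831 +0.60933 +1.00000]
B = K⁻¹H; ‖b₁‖=1.071189, ‖b₂‖=1.071189; λ = 2/(‖b₁‖+‖b₂‖) = 0.933542, sign → tz>0 ⇒ λ=+0.933542
r₁ = λ·B[:,0] = (+0.88282,-0.23064,+0.40918); r₂ = λ·B[:,1] = (-0.04916,+0.82098,+0.56883)
r₃ = r₁×r₂ = (-0.46713,-0.52229,+0.71344); SVD([r₁ r₂ r₃]) → R = UVᵀ:
  R  [+0.88282 -0.04916 -0.46713]
  R  [-0.23064 +0.82098 -0.52229]
  R  [+0.40918 +0.56883 +0.71344]
t = (+0.17349, -0.23253, +0.93354) m
tr R = 2.417251; θ = arccos((tr R − 1)/2) = 0.783248 rad = 44.877°
axis k = ((R−Rᵀ)₃₂, (R−Rᵀ)₁₃, (R−Rᵀ)₂₁) / (2 sinθ) = (+0.773206, -0.620979, -0.128602)
rvec = θ·k = (+0.605612, -0.486380, -0.100727)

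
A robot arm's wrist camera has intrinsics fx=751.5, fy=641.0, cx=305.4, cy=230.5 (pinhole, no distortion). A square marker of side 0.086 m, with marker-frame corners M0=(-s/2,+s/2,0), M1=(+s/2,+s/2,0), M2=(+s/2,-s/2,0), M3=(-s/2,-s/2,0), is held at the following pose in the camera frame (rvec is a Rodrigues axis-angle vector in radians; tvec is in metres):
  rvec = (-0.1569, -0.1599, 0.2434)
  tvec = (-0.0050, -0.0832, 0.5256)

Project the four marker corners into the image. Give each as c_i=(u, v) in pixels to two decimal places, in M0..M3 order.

Intrinsics K: fx=751.5, fy=641.0, cx=305.4, cy=230.5
Marker side s = 0.086 m; corners in marker frame (Z=0):
  M0 = (-0.0430, +0.0430, 0)
  M1 = (+0.0430, +0.0430, 0)
  M2 = (+0.0430, -0.0430, 0)
  M3 = (-0.0430, -0.0430, 0)
rvec = (-0.1569, -0.1599, 0.2434), |rvec| = θ = 0.33080 rad = 18.953°
Rodrigues: sinθ=0.32480, 1−cosθ=0.05422; R = I + sinθ·[k]× + (1−cosθ)·[k]×²:
    [+0.95798 -0.22655 -0.17592]
    [+0.25142 +0.95845 +0.13477]
    [+0.13808 -0.17334 +0.97514]
t = (-0.0050, -0.0832, 0.5256) m
M0: Pc = R·M0+t = (-0.05593, -0.05280, +0.51221); u = 751.5·(-0.05593)/0.51221 + 305.4 = 223.3336, v = 641.0·(-0.05280)/0.51221 + 230.5 = 164.4270
M1: Pc = R·M1+t = (+0.02645, -0.03118, +0.52408); u = 751.5·(+0.02645)/0.52408 + 305.4 = 343.3293, v = 641.0·(-0.03118)/0.52408 + 230.5 = 192.3693
M2: Pc = R·M2+t = (+0.04593, -0.11360, +0.53899); u = 751.5·(+0.04593)/0.53899 + 305.4 = 369.4459, v = 641.0·(-0.11360)/0.53899 + 230.5 = 95.3971
M3: Pc = R·M3+t = (-0.03645, -0.13522, +0.52712); u = 751.5·(-0.03645)/0.52712 + 305.4 = 253.4321, v = 641.0·(-0.13522)/0.52712 + 230.5 = 66.0605

c0=(223.33, 164.43) c1=(343.33, 192.37) c2=(369.45, 95.40) c3=(253.43, 66.06)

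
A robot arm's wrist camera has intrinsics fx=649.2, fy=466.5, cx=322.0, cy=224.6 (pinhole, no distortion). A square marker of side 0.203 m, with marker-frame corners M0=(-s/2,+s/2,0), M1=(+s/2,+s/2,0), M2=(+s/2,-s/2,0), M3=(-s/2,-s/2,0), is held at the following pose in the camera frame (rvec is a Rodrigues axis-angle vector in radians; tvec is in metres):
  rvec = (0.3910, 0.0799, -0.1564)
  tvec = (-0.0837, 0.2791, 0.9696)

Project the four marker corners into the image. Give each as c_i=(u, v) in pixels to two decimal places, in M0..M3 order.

c0=(215.73, 401.22) c1=(343.64, 392.14) c2=(321.51, 312.06) c3=(183.84, 323.72)

Intrinsics K: fx=649.2, fy=466.5, cx=322.0, cy=224.6
Marker side s = 0.203 m; corners in marker frame (Z=0):
  M0 = (-0.1015, +0.1015, 0)
  M1 = (+0.1015, +0.1015, 0)
  M2 = (+0.1015, -0.1015, 0)
  M3 = (-0.1015, -0.1015, 0)
rvec = (0.3910, 0.0799, -0.1564), |rvec| = θ = 0.42863 rad = 24.559°
Rodrigues: sinθ=0.41563, 1−cosθ=0.09047; R = I + sinθ·[k]× + (1−cosθ)·[k]×²:
    [+0.98481 +0.16704 +0.04736]
    [-0.13627 +0.91268 -0.38529]
    [-0.10759 +0.37298 +0.92158]
t = (-0.0837, 0.2791, 0.9696) m
M0: Pc = R·M0+t = (-0.16670, +0.38557, +1.01838); u = 649.2·(-0.16670)/1.01838 + 322.0 = 215.7287, v = 466.5·(+0.38557)/1.01838 + 224.6 = 401.2217
M1: Pc = R·M1+t = (+0.03321, +0.35791, +0.99654); u = 649.2·(+0.03321)/0.99654 + 322.0 = 343.6366, v = 466.5·(+0.35791)/0.99654 + 224.6 = 392.1429
M2: Pc = R·M2+t = (-0.00070, +0.17263, +0.92082); u = 649.2·(-0.00070)/0.92082 + 322.0 = 321.5094, v = 466.5·(+0.17263)/0.92082 + 224.6 = 312.0573
M3: Pc = R·M3+t = (-0.20061, +0.20029, +0.94266); u = 649.2·(-0.20061)/0.94266 + 322.0 = 183.8404, v = 466.5·(+0.20029)/0.94266 + 224.6 = 323.7209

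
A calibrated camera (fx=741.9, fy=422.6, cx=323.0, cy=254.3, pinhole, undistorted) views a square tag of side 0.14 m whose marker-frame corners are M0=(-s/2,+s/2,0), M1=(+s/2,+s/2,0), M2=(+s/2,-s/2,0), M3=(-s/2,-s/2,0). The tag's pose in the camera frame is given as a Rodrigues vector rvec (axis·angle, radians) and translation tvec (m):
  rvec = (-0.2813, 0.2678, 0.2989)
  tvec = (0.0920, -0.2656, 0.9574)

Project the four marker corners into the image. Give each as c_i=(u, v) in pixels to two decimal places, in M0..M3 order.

Intrinsics K: fx=741.9, fy=422.6, cx=323.0, cy=254.3
Marker side s = 0.14 m; corners in marker frame (Z=0):
  M0 = (-0.0700, +0.0700, 0)
  M1 = (+0.0700, +0.0700, 0)
  M2 = (+0.0700, -0.0700, 0)
  M3 = (-0.0700, -0.0700, 0)
rvec = (-0.2813, 0.2678, 0.2989), |rvec| = θ = 0.49009 rad = 28.080°
Rodrigues: sinθ=0.47070, 1−cosθ=0.11771; R = I + sinθ·[k]× + (1−cosθ)·[k]×²:
    [+0.92107 -0.32400 +0.21600]
    [+0.25016 +0.91744 +0.30940]
    [-0.29841 -0.23095 +0.92607]
t = (0.0920, -0.2656, 0.9574) m
M0: Pc = R·M0+t = (+0.00485, -0.21889, +0.96212); u = 741.9·(+0.00485)/0.96212 + 323.0 = 326.7363, v = 422.6·(-0.21889)/0.96212 + 254.3 = 158.1551
M1: Pc = R·M1+t = (+0.13380, -0.18387, +0.92034); u = 741.9·(+0.13380)/0.92034 + 323.0 = 430.8538, v = 422.6·(-0.18387)/0.92034 + 254.3 = 169.8722
M2: Pc = R·M2+t = (+0.17915, -0.31231, +0.95268); u = 741.9·(+0.17915)/0.95268 + 323.0 = 462.5171, v = 422.6·(-0.31231)/0.95268 + 254.3 = 115.7620
M3: Pc = R·M3+t = (+0.05020, -0.34733, +0.99446); u = 741.9·(+0.05020)/0.99446 + 323.0 = 360.4546, v = 422.6·(-0.34733)/0.99446 + 254.3 = 106.6992

c0=(326.74, 158.16) c1=(430.85, 169.87) c2=(462.52, 115.76) c3=(360.45, 106.70)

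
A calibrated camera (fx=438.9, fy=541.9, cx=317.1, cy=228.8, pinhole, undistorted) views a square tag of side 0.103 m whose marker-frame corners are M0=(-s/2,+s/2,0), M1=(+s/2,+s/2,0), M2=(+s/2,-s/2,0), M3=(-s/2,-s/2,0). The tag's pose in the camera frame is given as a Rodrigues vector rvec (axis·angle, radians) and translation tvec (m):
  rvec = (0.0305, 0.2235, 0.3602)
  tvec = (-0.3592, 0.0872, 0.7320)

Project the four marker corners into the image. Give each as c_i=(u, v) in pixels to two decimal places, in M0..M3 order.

c0=(67.82, 313.89) c1=(117.19, 343.63) c2=(137.00, 271.99) c3=(86.57, 244.08)

Intrinsics K: fx=438.9, fy=541.9, cx=317.1, cy=228.8
Marker side s = 0.103 m; corners in marker frame (Z=0):
  M0 = (-0.0515, +0.0515, 0)
  M1 = (+0.0515, +0.0515, 0)
  M2 = (+0.0515, -0.0515, 0)
  M3 = (-0.0515, -0.0515, 0)
rvec = (0.0305, 0.2235, 0.3602), |rvec| = θ = 0.42500 rad = 24.351°
Rodrigues: sinθ=0.41232, 1−cosθ=0.08896; R = I + sinθ·[k]× + (1−cosθ)·[k]×²:
    [+0.91150 -0.34610 +0.22224]
    [+0.35281 +0.93564 +0.01006]
    [-0.21142 +0.06924 +0.97494]
t = (-0.3592, 0.0872, 0.7320) m
M0: Pc = R·M0+t = (-0.42397, +0.11722, +0.74645); u = 438.9·(-0.42397)/0.74645 + 317.1 = 67.8165, v = 541.9·(+0.11722)/0.74645 + 228.8 = 313.8946
M1: Pc = R·M1+t = (-0.33008, +0.15356, +0.72468); u = 438.9·(-0.33008)/0.72468 + 317.1 = 117.1864, v = 541.9·(+0.15356)/0.72468 + 228.8 = 343.6257
M2: Pc = R·M2+t = (-0.29443, +0.05718, +0.71755); u = 438.9·(-0.29443)/0.71755 + 317.1 = 137.0041, v = 541.9·(+0.05718)/0.71755 + 228.8 = 271.9863
M3: Pc = R·M3+t = (-0.38832, +0.02084, +0.73932); u = 438.9·(-0.38832)/0.73932 + 317.1 = 86.5743, v = 541.9·(+0.02084)/0.73932 + 228.8 = 244.0785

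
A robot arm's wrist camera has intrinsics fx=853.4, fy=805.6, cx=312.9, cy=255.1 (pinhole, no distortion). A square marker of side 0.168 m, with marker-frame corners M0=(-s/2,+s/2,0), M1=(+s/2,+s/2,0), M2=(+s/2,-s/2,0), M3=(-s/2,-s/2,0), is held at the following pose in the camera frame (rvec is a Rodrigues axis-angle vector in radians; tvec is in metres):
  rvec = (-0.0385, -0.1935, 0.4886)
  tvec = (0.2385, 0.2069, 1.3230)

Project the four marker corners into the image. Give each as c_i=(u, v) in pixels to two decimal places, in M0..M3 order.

Intrinsics K: fx=853.4, fy=805.6, cx=312.9, cy=255.1
Marker side s = 0.168 m; corners in marker frame (Z=0):
  M0 = (-0.0840, +0.0840, 0)
  M1 = (+0.0840, +0.0840, 0)
  M2 = (+0.0840, -0.0840, 0)
  M3 = (-0.0840, -0.0840, 0)
rvec = (-0.0385, -0.1935, 0.4886), |rvec| = θ = 0.52693 rad = 30.191°
Rodrigues: sinθ=0.50288, 1−cosθ=0.13564; R = I + sinθ·[k]× + (1−cosθ)·[k]×²:
    [+0.86508 -0.46266 -0.19386]
    [+0.46994 +0.88265 -0.00945]
    [+0.17548 -0.08293 +0.98098]
t = (0.2385, 0.2069, 1.3230) m
M0: Pc = R·M0+t = (+0.12697, +0.24157, +1.30129); u = 853.4·(+0.12697)/1.30129 + 312.9 = 396.1679, v = 805.6·(+0.24157)/1.30129 + 255.1 = 404.6486
M1: Pc = R·M1+t = (+0.27230, +0.32052, +1.33077); u = 853.4·(+0.27230)/1.33077 + 312.9 = 487.5228, v = 805.6·(+0.32052)/1.33077 + 255.1 = 449.1291
M2: Pc = R·M2+t = (+0.35003, +0.17223, +1.34471); u = 853.4·(+0.35003)/1.34471 + 312.9 = 535.0420, v = 805.6·(+0.17223)/1.34471 + 255.1 = 358.2828
M3: Pc = R·M3+t = (+0.20470, +0.09328, +1.31523); u = 853.4·(+0.20470)/1.31523 + 312.9 = 445.7200, v = 805.6·(+0.09328)/1.31523 + 255.1 = 312.2373

c0=(396.17, 404.65) c1=(487.52, 449.13) c2=(535.04, 358.28) c3=(445.72, 312.24)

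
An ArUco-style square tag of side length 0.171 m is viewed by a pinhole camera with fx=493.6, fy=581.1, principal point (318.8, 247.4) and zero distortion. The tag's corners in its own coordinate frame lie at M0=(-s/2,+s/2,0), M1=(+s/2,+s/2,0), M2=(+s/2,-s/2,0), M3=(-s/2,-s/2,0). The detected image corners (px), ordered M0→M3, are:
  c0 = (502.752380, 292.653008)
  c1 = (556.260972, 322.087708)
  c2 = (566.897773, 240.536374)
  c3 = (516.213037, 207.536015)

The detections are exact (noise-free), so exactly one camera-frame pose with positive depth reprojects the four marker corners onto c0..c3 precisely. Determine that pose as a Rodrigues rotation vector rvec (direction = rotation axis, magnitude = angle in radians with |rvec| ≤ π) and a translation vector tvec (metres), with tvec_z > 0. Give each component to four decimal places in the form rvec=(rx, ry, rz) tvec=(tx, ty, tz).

Intrinsics K: fx=493.6, fy=581.1, cx=318.8, cy=247.4
Marker side s = 0.171 m; corners in marker frame (Z=0):
  M0 = (-0.0855, +0.0855, 0)
  M1 = (+0.0855, +0.0855, 0)
  M2 = (+0.0855, -0.0855, 0)
  M3 = (-0.0855, -0.0855, 0)
Detected image corners:
  c0 = (502.752380, 292.653008) px
  c1 = (556.260972, 322.087708) px
  c2 = (566.897773, 240.536374) px
  c3 = (516.213037, 207.536015) px
Planar DLT: solve 8×8 A·h = b for H (H[2,2]=1):
  H  [+486.32784 -197.92047 +536.41008]
  H  [+272.98965 +423.67348 +265.30691]
  H  [+0.33955 -0.23845 +1.00000]
B = K⁻¹H; ‖b₁‖=0.898757, ‖b₂‖=0.898757; λ = 2/(‖b₁‖+‖b₂‖) = 1.112648, sign → tz>0 ⇒ λ=+1.112648
r₁ = λ·B[:,0] = (+0.85225,+0.36186,+0.37780); r₂ = λ·B[:,1] = (-0.27478,+0.92418,-0.26532)
r₃ = r₁×r₂ = (-0.44516,+0.12230,+0.88706); SVD([r₁ r₂ r₃]) → R = UVᵀ:
  R  [+0.85225 -0.27478 -0.44516]
  R  [+0.36186 +0.92418 +0.12230]
  R  [+0.37780 -0.26532 +0.88706]
t = (+0.49053, +0.03429, +1.11265) m
tr R = 2.663488; θ = arccos((tr R − 1)/2) = 0.588555 rad = 33.722°
axis k = ((R−Rᵀ)₃₂, (R−Rᵀ)₁₃, (R−Rᵀ)₂₁) / (2 sinθ) = (-0.349107, -0.741184, +0.573385)
rvec = θ·k = (-0.205468, -0.436227, +0.337468)

rvec=(-0.2055, -0.4362, 0.3375) tvec=(0.4905, 0.0343, 1.1126)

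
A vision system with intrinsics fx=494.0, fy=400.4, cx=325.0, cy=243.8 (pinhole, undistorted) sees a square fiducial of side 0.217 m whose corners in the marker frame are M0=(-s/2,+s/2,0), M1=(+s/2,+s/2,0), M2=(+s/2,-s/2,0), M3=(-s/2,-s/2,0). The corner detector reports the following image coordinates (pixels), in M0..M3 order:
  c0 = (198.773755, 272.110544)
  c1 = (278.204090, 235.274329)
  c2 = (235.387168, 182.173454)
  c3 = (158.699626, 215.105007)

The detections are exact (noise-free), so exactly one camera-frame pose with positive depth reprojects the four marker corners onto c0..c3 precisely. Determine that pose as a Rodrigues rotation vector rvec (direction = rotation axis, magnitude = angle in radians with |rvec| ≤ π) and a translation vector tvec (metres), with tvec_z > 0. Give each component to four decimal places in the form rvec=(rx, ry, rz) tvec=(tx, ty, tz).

Intrinsics K: fx=494.0, fy=400.4, cx=325.0, cy=243.8
Marker side s = 0.217 m; corners in marker frame (Z=0):
  M0 = (-0.1085, +0.1085, 0)
  M1 = (+0.1085, +0.1085, 0)
  M2 = (+0.1085, -0.1085, 0)
  M3 = (-0.1085, -0.1085, 0)
Detected image corners:
  c0 = (198.773755, 272.110544) px
  c1 = (278.204090, 235.274329) px
  c2 = (235.387168, 182.173454) px
  c3 = (158.699626, 215.105007) px
Planar DLT: solve 8×8 A·h = b for H (H[2,2]=1):
  H  [+396.08600 +136.44602 +217.91233]
  H  [-122.56129 +196.76695 +225.09861]
  H  [+0.16779 -0.25101 +1.00000]
B = K⁻¹H; ‖b₁‖=0.820289, ‖b₂‖=0.820289; λ = 2/(‖b₁‖+‖b₂‖) = 1.219083, sign → tz>0 ⇒ λ=+1.219083
r₁ = λ·B[:,0] = (+0.84288,-0.49771,+0.20455); r₂ = λ·B[:,1] = (+0.53804,+0.78541,-0.30601)
r₃ = r₁×r₂ = (-0.00836,+0.36798,+0.92979); SVD([r₁ r₂ r₃]) → R = UVᵀ:
  R  [+0.84288 +0.53804 -0.00836]
  R  [-0.49771 +0.78541 +0.36798]
  R  [+0.20455 -0.30601 +0.92979]
t = (-0.26427, -0.05694, +1.21908) m
tr R = 2.558087; θ = arccos((tr R − 1)/2) = 0.677657 rad = 38.827°
axis k = ((R−Rᵀ)₃₂, (R−Rᵀ)₁₃, (R−Rᵀ)₂₁) / (2 sinθ) = (-0.537498, -0.169793, -0.825994)
rvec = θ·k = (-0.364239, -0.115061, -0.559741)

rvec=(-0.3642, -0.1151, -0.5597) tvec=(-0.2643, -0.0569, 1.2191)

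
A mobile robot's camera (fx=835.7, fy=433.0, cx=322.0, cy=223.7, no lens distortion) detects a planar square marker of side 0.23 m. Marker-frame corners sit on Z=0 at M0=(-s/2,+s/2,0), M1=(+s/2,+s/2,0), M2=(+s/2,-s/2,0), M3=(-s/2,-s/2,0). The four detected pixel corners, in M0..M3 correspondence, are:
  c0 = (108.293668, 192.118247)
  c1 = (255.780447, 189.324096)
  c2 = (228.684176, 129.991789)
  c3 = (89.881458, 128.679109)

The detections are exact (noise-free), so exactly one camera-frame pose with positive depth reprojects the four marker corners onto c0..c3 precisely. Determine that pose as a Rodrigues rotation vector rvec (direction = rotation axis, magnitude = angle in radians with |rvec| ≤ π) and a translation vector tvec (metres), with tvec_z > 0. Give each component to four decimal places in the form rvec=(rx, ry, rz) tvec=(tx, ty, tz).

Intrinsics K: fx=835.7, fy=433.0, cx=322.0, cy=223.7
Marker side s = 0.23 m; corners in marker frame (Z=0):
  M0 = (-0.1150, +0.1150, 0)
  M1 = (+0.1150, +0.1150, 0)
  M2 = (+0.1150, -0.1150, 0)
  M3 = (-0.1150, -0.1150, 0)
Detected image corners:
  c0 = (108.293668, 192.118247) px
  c1 = (255.780447, 189.324096) px
  c2 = (228.684176, 129.991789) px
  c3 = (89.881458, 128.679109) px
Planar DLT: solve 8×8 A·h = b for H (H[2,2]=1):
  H  [+670.70086 +46.75083 +172.61855]
  H  [+43.04839 +217.08512 +158.92396]
  H  [+0.28714 -0.30941 +1.00000]
B = K⁻¹H; ‖b₁‖=0.750736, ‖b₂‖=0.750736; λ = 2/(‖b₁‖+‖b₂‖) = 1.332027, sign → tz>0 ⇒ λ=+1.332027
r₁ = λ·B[:,0] = (+0.92166,-0.06517,+0.38248); r₂ = λ·B[:,1] = (+0.23332,+0.88074,-0.41214)
r₃ = r₁×r₂ = (-0.31001,+0.46910,+0.82695); SVD([r₁ r₂ r₃]) → R = UVᵀ:
  R  [+0.92166 +0.23332 -0.31001]
  R  [-0.06517 +0.88074 +0.46910]
  R  [+0.38248 -0.41214 +0.82695]
t = (-0.23810, -0.19927, +1.33203) m
tr R = 2.629347; θ = arccos((tr R − 1)/2) = 0.618630 rad = 35.445°
axis k = ((R−Rᵀ)₃₂, (R−Rᵀ)₁₃, (R−Rᵀ)₂₁) / (2 sinθ) = (-0.759795, -0.597059, -0.257356)
rvec = θ·k = (-0.470032, -0.369359, -0.159208)

rvec=(-0.4700, -0.3694, -0.1592) tvec=(-0.2381, -0.1993, 1.3320)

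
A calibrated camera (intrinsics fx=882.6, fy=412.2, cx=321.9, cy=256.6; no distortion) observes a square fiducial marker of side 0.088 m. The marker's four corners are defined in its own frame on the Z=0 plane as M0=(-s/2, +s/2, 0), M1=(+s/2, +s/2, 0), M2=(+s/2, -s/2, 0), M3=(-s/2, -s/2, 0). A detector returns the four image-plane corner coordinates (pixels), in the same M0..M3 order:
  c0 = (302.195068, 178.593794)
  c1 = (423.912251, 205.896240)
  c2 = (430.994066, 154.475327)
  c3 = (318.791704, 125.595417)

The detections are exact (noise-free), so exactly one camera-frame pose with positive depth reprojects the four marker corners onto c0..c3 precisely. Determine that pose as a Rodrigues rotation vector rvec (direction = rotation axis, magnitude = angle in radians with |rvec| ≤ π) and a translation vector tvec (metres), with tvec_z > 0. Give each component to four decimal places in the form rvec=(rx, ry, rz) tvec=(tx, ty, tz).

rvec=(-0.4360, -0.5274, 0.2363) tvec=(0.0304, -0.1199, 0.5434)

Intrinsics K: fx=882.6, fy=412.2, cx=321.9, cy=256.6
Marker side s = 0.088 m; corners in marker frame (Z=0):
  M0 = (-0.0440, +0.0440, 0)
  M1 = (+0.0440, +0.0440, 0)
  M2 = (+0.0440, -0.0440, 0)
  M3 = (-0.0440, -0.0440, 0)
Detected image corners:
  c0 = (302.195068, 178.593794) px
  c1 = (423.912251, 205.896240) px
  c2 = (430.994066, 154.475327) px
  c3 = (318.791704, 125.595417) px
Planar DLT: solve 8×8 A·h = b for H (H[2,2]=1):
  H  [+1621.26778 -443.95691 +371.24461]
  H  [+452.01608 +452.79817 +165.66381]
  H  [+0.79731 -0.84374 +1.00000]
B = K⁻¹H; ‖b₁‖=1.840252, ‖b₂‖=1.840252; λ = 2/(‖b₁‖+‖b₂‖) = 0.543404, sign → tz>0 ⇒ λ=+0.543404
r₁ = λ·B[:,0] = (+0.84017,+0.32618,+0.43326); r₂ = λ·B[:,1] = (-0.10612,+0.88234,-0.45849)
r₃ = r₁×r₂ = (-0.53184,+0.33923,+0.77593); SVD([r₁ r₂ r₃]) → R = UVᵀ:
  R  [+0.84017 -0.10612 -0.53184]
  R  [+0.32618 +0.88234 +0.33923]
  R  [+0.43326 -0.45849 +0.77593]
t = (+0.03038, -0.11988, +0.54340) m
tr R = 2.498445; θ = arccos((tr R − 1)/2) = 0.723909 rad = 41.477°
axis k = ((R−Rᵀ)₃₂, (R−Rᵀ)₁₃, (R−Rᵀ)₂₁) / (2 sinθ) = (-0.602222, -0.728576, +0.326354)
rvec = θ·k = (-0.435953, -0.527422, +0.236250)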